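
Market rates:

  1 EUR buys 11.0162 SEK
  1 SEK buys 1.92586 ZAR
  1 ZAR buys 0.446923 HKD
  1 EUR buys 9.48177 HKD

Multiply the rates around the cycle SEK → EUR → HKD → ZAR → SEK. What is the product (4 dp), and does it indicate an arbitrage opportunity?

1.0000 (no arbitrage)

Around SEK → EUR → HKD → ZAR → SEK: 1 ÷ 11.0162 × 9.48177 ÷ 0.446923 ÷ 1.92586 = 1.000000
Product ≈ 1 (deviation 0.000%, within rounding noise).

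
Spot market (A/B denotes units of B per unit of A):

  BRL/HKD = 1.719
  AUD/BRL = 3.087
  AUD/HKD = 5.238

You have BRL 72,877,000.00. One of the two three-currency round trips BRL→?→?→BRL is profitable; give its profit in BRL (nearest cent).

Profit: BRL 953,787.13

Profitable loop is BRL → HKD → AUD → BRL:
BRL 72,877,000.00 × 1.719 = HKD 125,275,563.00
HKD 125,275,563.00 ÷ 5.238 = AUD 23,916,678.69
AUD 23,916,678.69 × 3.087 = BRL 73,830,787.13
Profit = BRL 73,830,787.13 − BRL 72,877,000.00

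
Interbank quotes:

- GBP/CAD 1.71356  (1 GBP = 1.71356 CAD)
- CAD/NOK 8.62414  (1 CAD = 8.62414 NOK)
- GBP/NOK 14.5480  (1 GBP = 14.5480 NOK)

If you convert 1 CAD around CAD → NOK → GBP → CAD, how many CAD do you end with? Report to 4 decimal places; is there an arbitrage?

Around CAD → NOK → GBP → CAD: 1 × 8.62414 ÷ 14.5480 × 1.71356 = 1.015808
Product > 1; profitable direction is CAD → NOK → GBP → CAD.

1.0158 (arbitrage exists)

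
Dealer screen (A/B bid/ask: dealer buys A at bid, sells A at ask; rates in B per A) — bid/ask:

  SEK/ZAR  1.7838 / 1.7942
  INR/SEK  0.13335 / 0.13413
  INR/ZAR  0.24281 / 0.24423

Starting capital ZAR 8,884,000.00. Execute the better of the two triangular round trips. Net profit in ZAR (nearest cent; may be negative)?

Net profit: ZAR 79,514.84

Best loop ZAR → SEK → INR → ZAR:
ZAR 8,884,000.00 ÷ 1.7942 (buy SEK at ask) = SEK 4,951,510.42
SEK 4,951,510.42 ÷ 0.13413 (buy INR at ask) = INR 36,915,756.52
INR 36,915,756.52 × 0.24281 (sell INR at bid) = ZAR 8,963,514.84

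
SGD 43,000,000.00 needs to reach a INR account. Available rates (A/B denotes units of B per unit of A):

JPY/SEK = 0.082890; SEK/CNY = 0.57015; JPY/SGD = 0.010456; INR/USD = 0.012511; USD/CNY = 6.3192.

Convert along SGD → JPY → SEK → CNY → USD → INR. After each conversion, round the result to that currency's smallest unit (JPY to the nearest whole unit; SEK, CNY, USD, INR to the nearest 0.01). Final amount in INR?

SGD 43,000,000.00 ÷ 0.010456 = JPY 4,112,471,308
JPY 4,112,471,308 × 0.082890 = SEK 340,882,746.72
SEK 340,882,746.72 × 0.57015 = CNY 194,354,298.04
CNY 194,354,298.04 ÷ 6.3192 = USD 30,756,155.53
USD 30,756,155.53 ÷ 0.012511 = INR 2,458,329,112.78

INR 2,458,329,112.78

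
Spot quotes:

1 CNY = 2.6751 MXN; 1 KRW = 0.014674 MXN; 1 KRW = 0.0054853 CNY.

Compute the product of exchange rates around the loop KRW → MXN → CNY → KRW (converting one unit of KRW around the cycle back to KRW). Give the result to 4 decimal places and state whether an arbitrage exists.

1.0000 (no arbitrage)

Around KRW → MXN → CNY → KRW: 1 × 0.014674 ÷ 2.6751 ÷ 0.0054853 = 1.000019
Product ≈ 1 (deviation 0.002%, within rounding noise).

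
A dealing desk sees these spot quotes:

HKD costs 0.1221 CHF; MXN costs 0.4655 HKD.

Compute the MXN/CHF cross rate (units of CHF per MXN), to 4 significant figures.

1 MXN × 0.4655 = 0.4655 HKD
0.4655 HKD × 0.1221 = 0.0568376 CHF

MXN/CHF = 0.05684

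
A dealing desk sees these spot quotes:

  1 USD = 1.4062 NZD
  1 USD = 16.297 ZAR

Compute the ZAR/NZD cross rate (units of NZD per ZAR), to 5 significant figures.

ZAR/NZD = 0.086286

1 ZAR ÷ 16.297 = 0.061361 USD
0.061361 USD × 1.4062 = 0.0862858 NZD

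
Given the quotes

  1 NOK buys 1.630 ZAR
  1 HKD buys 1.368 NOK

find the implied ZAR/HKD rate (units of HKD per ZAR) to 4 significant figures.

ZAR/HKD = 0.4485

1 ZAR ÷ 1.630 = 0.613497 NOK
0.613497 NOK ÷ 1.368 = 0.448463 HKD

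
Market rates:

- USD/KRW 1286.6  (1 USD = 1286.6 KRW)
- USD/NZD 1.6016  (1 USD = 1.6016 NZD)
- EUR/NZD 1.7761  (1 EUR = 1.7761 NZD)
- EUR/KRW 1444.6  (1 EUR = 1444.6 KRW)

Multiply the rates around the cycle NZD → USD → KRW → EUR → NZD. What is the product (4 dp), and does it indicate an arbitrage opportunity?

0.9877 (arbitrage exists)

Around NZD → USD → KRW → EUR → NZD: 1 ÷ 1.6016 × 1286.6 ÷ 1444.6 × 1.7761 = 0.987664
Product < 1; profitable direction is NZD → EUR → KRW → USD → NZD.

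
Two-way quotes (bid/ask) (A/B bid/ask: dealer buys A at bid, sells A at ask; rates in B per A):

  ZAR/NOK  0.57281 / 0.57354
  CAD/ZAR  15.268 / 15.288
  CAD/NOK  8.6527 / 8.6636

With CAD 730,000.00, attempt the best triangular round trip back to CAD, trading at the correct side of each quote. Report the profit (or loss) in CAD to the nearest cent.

Best loop CAD → ZAR → NOK → CAD:
CAD 730,000.00 × 15.268 (sell CAD at bid) = ZAR 11,145,640.00
ZAR 11,145,640.00 × 0.57281 (sell ZAR at bid) = NOK 6,384,334.05
NOK 6,384,334.05 ÷ 8.6636 (buy CAD at ask) = CAD 736,914.68

Net profit: CAD 6,914.68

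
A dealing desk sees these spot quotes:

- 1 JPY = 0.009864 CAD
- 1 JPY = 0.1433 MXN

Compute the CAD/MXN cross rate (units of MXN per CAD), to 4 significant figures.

CAD/MXN = 14.53

1 CAD ÷ 0.009864 = 101.379 JPY
101.379 JPY × 0.1433 = 14.5276 MXN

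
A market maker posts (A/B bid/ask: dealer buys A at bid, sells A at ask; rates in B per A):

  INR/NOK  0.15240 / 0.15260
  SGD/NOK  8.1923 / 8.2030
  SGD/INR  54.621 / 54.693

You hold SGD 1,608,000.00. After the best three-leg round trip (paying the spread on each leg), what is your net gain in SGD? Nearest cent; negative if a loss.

Net profit: SGD 23,766.25

Best loop SGD → INR → NOK → SGD:
SGD 1,608,000.00 × 54.621 (sell SGD at bid) = INR 87,830,568.00
INR 87,830,568.00 × 0.15240 (sell INR at bid) = NOK 13,385,378.56
NOK 13,385,378.56 ÷ 8.2030 (buy SGD at ask) = SGD 1,631,766.25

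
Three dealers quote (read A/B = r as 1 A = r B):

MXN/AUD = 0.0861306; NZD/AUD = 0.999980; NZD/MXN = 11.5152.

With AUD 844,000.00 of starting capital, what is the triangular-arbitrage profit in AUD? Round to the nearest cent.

Profitable loop is AUD → MXN → NZD → AUD:
AUD 844,000.00 ÷ 0.0861306 = MXN 9,799,072.57
MXN 9,799,072.57 ÷ 11.5152 = NZD 850,968.51
NZD 850,968.51 × 0.999980 = AUD 850,951.49
Profit = AUD 850,951.49 − AUD 844,000.00

Profit: AUD 6,951.49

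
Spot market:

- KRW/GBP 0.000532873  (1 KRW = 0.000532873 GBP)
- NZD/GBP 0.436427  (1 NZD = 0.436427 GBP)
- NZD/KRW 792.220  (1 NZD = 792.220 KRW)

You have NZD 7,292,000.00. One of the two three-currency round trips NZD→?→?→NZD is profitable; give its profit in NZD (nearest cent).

Profitable loop is NZD → GBP → KRW → NZD:
NZD 7,292,000.00 × 0.436427 = GBP 3,182,425.68
GBP 3,182,425.68 ÷ 0.000532873 = KRW 5,972,202,915
KRW 5,972,202,915 ÷ 792.220 = NZD 7,538,566.20
Profit = NZD 7,538,566.20 − NZD 7,292,000.00

Profit: NZD 246,566.20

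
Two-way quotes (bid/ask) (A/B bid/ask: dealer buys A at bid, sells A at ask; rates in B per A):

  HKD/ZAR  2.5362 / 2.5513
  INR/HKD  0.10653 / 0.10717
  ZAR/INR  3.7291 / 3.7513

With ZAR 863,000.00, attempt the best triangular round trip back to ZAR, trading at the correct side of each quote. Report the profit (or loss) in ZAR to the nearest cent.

Net profit: ZAR 6,501.33

Best loop ZAR → INR → HKD → ZAR:
ZAR 863,000.00 × 3.7291 (sell ZAR at bid) = INR 3,218,213.30
INR 3,218,213.30 × 0.10653 (sell INR at bid) = HKD 342,836.26
HKD 342,836.26 × 2.5362 (sell HKD at bid) = ZAR 869,501.33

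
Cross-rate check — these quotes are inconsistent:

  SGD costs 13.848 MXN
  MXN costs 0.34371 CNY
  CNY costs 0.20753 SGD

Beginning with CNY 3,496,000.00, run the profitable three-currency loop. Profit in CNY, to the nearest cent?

Profitable loop is CNY → MXN → SGD → CNY:
CNY 3,496,000.00 ÷ 0.34371 = MXN 10,171,365.40
MXN 10,171,365.40 ÷ 13.848 = SGD 734,500.68
SGD 734,500.68 ÷ 0.20753 = CNY 3,539,250.61
Profit = CNY 3,539,250.61 − CNY 3,496,000.00

Profit: CNY 43,250.61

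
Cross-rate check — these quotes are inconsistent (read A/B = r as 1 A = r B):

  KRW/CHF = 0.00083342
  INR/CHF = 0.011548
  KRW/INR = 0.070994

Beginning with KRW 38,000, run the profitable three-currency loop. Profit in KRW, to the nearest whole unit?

Profit: KRW 630

Profitable loop is KRW → CHF → INR → KRW:
KRW 38,000 × 0.00083342 = CHF 31.67
CHF 31.67 ÷ 0.011548 = INR 2,742.46
INR 2,742.46 ÷ 0.070994 = KRW 38,630
Profit = KRW 38,630 − KRW 38,000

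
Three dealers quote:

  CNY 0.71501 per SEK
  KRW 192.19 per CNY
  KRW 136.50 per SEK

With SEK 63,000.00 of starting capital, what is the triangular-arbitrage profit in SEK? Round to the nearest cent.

Profitable loop is SEK → CNY → KRW → SEK:
SEK 63,000.00 × 0.71501 = CNY 45,045.63
CNY 45,045.63 × 192.19 = KRW 8,657,320
KRW 8,657,320 ÷ 136.50 = SEK 63,423.59
Profit = SEK 63,423.59 − SEK 63,000.00

Profit: SEK 423.59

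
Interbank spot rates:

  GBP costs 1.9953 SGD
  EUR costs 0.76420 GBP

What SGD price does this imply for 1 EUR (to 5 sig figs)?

EUR/SGD = 1.5248

1 EUR × 0.76420 = 0.7642 GBP
0.7642 GBP × 1.9953 = 1.52481 SGD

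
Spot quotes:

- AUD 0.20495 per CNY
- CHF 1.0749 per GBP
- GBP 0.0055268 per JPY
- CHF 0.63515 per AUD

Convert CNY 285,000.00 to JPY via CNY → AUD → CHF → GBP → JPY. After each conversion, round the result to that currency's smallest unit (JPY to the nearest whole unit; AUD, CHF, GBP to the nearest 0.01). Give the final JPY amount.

CNY 285,000.00 × 0.20495 = AUD 58,410.75
AUD 58,410.75 × 0.63515 = CHF 37,099.59
CHF 37,099.59 ÷ 1.0749 = GBP 34,514.46
GBP 34,514.46 ÷ 0.0055268 = JPY 6,244,927

JPY 6,244,927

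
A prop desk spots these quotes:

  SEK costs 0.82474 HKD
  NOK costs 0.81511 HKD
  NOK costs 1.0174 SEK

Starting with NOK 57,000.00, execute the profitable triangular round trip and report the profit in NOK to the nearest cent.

Profit: NOK 1,676.94

Profitable loop is NOK → SEK → HKD → NOK:
NOK 57,000.00 × 1.0174 = SEK 57,991.80
SEK 57,991.80 × 0.82474 = HKD 47,828.16
HKD 47,828.16 ÷ 0.81511 = NOK 58,676.94
Profit = NOK 58,676.94 − NOK 57,000.00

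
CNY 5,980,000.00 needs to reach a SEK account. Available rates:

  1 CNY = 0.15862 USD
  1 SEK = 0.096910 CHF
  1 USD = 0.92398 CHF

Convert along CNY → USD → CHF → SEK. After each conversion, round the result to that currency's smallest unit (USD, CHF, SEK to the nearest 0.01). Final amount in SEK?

SEK 9,043,844.91

CNY 5,980,000.00 × 0.15862 = USD 948,547.60
USD 948,547.60 × 0.92398 = CHF 876,439.01
CHF 876,439.01 ÷ 0.096910 = SEK 9,043,844.91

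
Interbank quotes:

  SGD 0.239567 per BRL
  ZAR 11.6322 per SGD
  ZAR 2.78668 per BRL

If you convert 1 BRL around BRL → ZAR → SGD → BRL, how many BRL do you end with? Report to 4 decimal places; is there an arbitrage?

Around BRL → ZAR → SGD → BRL: 1 × 2.78668 ÷ 11.6322 ÷ 0.239567 = 0.999996
Product ≈ 1 (deviation 0.000%, within rounding noise).

1.0000 (no arbitrage)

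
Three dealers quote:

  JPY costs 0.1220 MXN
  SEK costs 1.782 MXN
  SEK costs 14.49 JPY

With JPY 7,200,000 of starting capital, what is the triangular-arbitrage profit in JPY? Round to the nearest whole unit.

Profit: JPY 57,917

Profitable loop is JPY → SEK → MXN → JPY:
JPY 7,200,000 ÷ 14.49 = SEK 496,894.41
SEK 496,894.41 × 1.782 = MXN 885,465.84
MXN 885,465.84 ÷ 0.1220 = JPY 7,257,917
Profit = JPY 7,257,917 − JPY 7,200,000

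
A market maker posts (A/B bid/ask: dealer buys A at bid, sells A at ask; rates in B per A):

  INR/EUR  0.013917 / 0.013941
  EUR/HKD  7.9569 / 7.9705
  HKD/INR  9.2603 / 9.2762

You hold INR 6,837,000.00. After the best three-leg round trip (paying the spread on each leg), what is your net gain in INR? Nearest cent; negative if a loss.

Net profit: INR 174,003.17

Best loop INR → EUR → HKD → INR:
INR 6,837,000.00 × 0.013917 (sell INR at bid) = EUR 95,150.53
EUR 95,150.53 × 7.9569 (sell EUR at bid) = HKD 757,103.24
HKD 757,103.24 × 9.2603 (sell HKD at bid) = INR 7,011,003.17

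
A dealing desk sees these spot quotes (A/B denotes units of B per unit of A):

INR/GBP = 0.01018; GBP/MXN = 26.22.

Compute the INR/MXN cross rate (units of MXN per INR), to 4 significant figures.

1 INR × 0.01018 = 0.01018 GBP
0.01018 GBP × 26.22 = 0.26692 MXN

INR/MXN = 0.2669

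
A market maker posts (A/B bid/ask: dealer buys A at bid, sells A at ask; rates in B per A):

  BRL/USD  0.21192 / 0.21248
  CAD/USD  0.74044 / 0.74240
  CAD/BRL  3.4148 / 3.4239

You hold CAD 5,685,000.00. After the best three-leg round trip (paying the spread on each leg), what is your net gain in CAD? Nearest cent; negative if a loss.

Best loop CAD → USD → BRL → CAD:
CAD 5,685,000.00 × 0.74044 (sell CAD at bid) = USD 4,209,401.40
USD 4,209,401.40 ÷ 0.21248 (buy BRL at ask) = BRL 19,810,812.31
BRL 19,810,812.31 ÷ 3.4239 (buy CAD at ask) = CAD 5,786,037.07

Net profit: CAD 101,037.07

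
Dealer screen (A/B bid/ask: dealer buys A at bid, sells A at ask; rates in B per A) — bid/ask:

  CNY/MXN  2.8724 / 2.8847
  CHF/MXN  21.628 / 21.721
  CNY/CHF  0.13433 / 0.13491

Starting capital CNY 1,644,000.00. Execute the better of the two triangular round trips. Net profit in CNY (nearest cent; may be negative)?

Net profit: CNY 11,733.88

Best loop CNY → CHF → MXN → CNY:
CNY 1,644,000.00 × 0.13433 (sell CNY at bid) = CHF 220,838.52
CHF 220,838.52 × 21.628 (sell CHF at bid) = MXN 4,776,295.51
MXN 4,776,295.51 ÷ 2.8847 (buy CNY at ask) = CNY 1,655,733.88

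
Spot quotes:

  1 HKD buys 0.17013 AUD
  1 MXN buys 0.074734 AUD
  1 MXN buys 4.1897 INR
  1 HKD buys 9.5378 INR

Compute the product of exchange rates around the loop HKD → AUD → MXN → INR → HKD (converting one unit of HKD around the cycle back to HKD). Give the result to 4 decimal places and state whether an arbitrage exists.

1.0000 (no arbitrage)

Around HKD → AUD → MXN → INR → HKD: 1 × 0.17013 ÷ 0.074734 × 4.1897 ÷ 9.5378 = 0.999994
Product ≈ 1 (deviation 0.001%, within rounding noise).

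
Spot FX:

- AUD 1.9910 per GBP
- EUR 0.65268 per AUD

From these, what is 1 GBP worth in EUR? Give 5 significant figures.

1 GBP × 1.9910 = 1.991 AUD
1.991 AUD × 0.65268 = 1.29949 EUR

GBP/EUR = 1.2995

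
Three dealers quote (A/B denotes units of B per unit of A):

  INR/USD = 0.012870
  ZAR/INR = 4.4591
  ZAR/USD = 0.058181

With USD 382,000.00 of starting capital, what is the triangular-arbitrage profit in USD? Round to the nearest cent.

Profitable loop is USD → INR → ZAR → USD:
USD 382,000.00 ÷ 0.012870 = INR 29,681,429.68
INR 29,681,429.68 ÷ 4.4591 = ZAR 6,656,372.29
ZAR 6,656,372.29 × 0.058181 = USD 387,274.40
Profit = USD 387,274.40 − USD 382,000.00

Profit: USD 5,274.40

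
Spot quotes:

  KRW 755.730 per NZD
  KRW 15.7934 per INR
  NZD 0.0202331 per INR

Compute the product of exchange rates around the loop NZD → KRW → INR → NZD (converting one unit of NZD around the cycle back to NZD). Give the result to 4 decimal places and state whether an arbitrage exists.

0.9682 (arbitrage exists)

Around NZD → KRW → INR → NZD: 1 × 755.730 ÷ 15.7934 × 0.0202331 = 0.968174
Product < 1; profitable direction is NZD → INR → KRW → NZD.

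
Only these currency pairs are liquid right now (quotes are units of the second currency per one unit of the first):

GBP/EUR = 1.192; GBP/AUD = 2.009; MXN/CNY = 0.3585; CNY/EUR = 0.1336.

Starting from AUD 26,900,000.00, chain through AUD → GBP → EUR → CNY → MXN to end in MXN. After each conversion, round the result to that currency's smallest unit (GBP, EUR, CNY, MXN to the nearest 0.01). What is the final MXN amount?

MXN 333,236,819.25

AUD 26,900,000.00 ÷ 2.009 = GBP 13,389,746.14
GBP 13,389,746.14 × 1.192 = EUR 15,960,577.40
EUR 15,960,577.40 ÷ 0.1336 = CNY 119,465,399.70
CNY 119,465,399.70 ÷ 0.3585 = MXN 333,236,819.25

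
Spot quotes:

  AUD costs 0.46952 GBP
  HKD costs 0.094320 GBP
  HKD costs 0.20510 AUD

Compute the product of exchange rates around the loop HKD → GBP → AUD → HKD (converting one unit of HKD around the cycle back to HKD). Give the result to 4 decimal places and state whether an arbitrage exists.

Around HKD → GBP → AUD → HKD: 1 × 0.094320 ÷ 0.46952 ÷ 0.20510 = 0.979454
Product < 1; profitable direction is HKD → AUD → GBP → HKD.

0.9795 (arbitrage exists)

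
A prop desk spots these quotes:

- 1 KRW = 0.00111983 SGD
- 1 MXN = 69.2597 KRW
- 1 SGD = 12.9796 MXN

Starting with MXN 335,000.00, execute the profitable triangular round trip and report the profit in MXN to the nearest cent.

Profit: MXN 2,239.80

Profitable loop is MXN → KRW → SGD → MXN:
MXN 335,000.00 × 69.2597 = KRW 23,202,000
KRW 23,202,000 × 0.00111983 = SGD 25,982.30
SGD 25,982.30 × 12.9796 = MXN 337,239.80
Profit = MXN 337,239.80 − MXN 335,000.00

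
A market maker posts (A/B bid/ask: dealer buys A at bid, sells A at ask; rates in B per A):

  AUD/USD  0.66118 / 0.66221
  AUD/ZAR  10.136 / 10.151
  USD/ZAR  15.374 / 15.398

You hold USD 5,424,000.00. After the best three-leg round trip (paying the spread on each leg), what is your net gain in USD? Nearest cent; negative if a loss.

Net profit: USD 7,470.66

Best loop USD → ZAR → AUD → USD:
USD 5,424,000.00 × 15.374 (sell USD at bid) = ZAR 83,388,576.00
ZAR 83,388,576.00 ÷ 10.151 (buy AUD at ask) = AUD 8,214,813.91
AUD 8,214,813.91 × 0.66118 (sell AUD at bid) = USD 5,431,470.66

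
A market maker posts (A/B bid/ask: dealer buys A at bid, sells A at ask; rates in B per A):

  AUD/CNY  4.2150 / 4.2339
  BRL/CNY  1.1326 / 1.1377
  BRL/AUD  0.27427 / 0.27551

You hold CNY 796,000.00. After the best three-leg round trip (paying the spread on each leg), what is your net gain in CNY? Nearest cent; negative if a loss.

Net profit: CNY 12,837.35

Best loop CNY → BRL → AUD → CNY:
CNY 796,000.00 ÷ 1.1377 (buy BRL at ask) = BRL 699,657.20
BRL 699,657.20 × 0.27427 (sell BRL at bid) = AUD 191,894.98
AUD 191,894.98 × 4.2150 (sell AUD at bid) = CNY 808,837.35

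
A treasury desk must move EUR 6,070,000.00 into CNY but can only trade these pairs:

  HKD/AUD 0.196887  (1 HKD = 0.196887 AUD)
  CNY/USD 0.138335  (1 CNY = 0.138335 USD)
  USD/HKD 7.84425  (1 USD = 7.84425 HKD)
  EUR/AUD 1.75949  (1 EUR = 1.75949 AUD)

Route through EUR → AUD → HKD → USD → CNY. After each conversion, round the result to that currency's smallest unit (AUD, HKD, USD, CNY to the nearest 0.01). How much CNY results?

EUR 6,070,000.00 × 1.75949 = AUD 10,680,104.30
AUD 10,680,104.30 ÷ 0.196887 = HKD 54,244,842.47
HKD 54,244,842.47 ÷ 7.84425 = USD 6,915,236.32
USD 6,915,236.32 ÷ 0.138335 = CNY 49,989,057.87

CNY 49,989,057.87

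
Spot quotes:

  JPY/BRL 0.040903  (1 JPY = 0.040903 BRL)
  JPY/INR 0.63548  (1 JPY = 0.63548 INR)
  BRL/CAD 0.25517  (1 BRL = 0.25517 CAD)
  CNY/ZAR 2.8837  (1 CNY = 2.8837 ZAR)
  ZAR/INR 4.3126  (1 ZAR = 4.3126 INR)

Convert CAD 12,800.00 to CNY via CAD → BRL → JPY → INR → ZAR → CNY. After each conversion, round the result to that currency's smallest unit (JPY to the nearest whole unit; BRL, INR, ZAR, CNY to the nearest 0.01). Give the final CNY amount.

CAD 12,800.00 ÷ 0.25517 = BRL 50,162.64
BRL 50,162.64 ÷ 0.040903 = JPY 1,226,380
JPY 1,226,380 × 0.63548 = INR 779,339.96
INR 779,339.96 ÷ 4.3126 = ZAR 180,712.32
ZAR 180,712.32 ÷ 2.8837 = CNY 62,666.82

CNY 62,666.82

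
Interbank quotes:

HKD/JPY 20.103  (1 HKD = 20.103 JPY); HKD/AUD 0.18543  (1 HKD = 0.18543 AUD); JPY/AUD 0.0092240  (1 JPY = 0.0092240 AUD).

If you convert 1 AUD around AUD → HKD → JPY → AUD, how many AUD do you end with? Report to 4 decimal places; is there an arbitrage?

Around AUD → HKD → JPY → AUD: 1 ÷ 0.18543 × 20.103 × 0.0092240 = 1.000000
Product ≈ 1 (deviation 0.000%, within rounding noise).

1.0000 (no arbitrage)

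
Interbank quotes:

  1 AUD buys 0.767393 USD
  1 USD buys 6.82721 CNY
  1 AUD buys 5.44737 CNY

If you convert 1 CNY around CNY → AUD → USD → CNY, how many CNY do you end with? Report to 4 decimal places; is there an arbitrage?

Around CNY → AUD → USD → CNY: 1 ÷ 5.44737 × 0.767393 × 6.82721 = 0.961777
Product < 1; profitable direction is CNY → USD → AUD → CNY.

0.9618 (arbitrage exists)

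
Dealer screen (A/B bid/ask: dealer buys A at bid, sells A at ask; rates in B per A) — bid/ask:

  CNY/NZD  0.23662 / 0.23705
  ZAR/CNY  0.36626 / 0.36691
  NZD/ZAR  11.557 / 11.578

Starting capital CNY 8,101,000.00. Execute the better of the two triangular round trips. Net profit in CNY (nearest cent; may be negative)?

Best loop CNY → NZD → ZAR → CNY:
CNY 8,101,000.00 × 0.23662 (sell CNY at bid) = NZD 1,916,858.62
NZD 1,916,858.62 × 11.557 (sell NZD at bid) = ZAR 22,153,135.07
ZAR 22,153,135.07 × 0.36626 (sell ZAR at bid) = CNY 8,113,807.25

Net profit: CNY 12,807.25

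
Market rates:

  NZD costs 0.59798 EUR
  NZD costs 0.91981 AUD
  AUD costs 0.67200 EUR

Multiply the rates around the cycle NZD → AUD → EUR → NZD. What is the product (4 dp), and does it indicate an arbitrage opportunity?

1.0337 (arbitrage exists)

Around NZD → AUD → EUR → NZD: 1 × 0.91981 × 0.67200 ÷ 0.59798 = 1.033667
Product > 1; profitable direction is NZD → AUD → EUR → NZD.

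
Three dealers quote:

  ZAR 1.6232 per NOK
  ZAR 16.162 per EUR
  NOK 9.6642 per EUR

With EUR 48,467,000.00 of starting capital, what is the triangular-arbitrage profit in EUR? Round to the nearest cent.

Profit: EUR 1,467,798.07

Profitable loop is EUR → ZAR → NOK → EUR:
EUR 48,467,000.00 × 16.162 = ZAR 783,323,654.00
ZAR 783,323,654.00 ÷ 1.6232 = NOK 482,579,875.55
NOK 482,579,875.55 ÷ 9.6642 = EUR 49,934,798.07
Profit = EUR 49,934,798.07 − EUR 48,467,000.00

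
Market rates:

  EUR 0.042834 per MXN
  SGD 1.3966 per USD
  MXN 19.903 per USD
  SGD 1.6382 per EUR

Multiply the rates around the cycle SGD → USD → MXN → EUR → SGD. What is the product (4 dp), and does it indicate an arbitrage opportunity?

1.0000 (no arbitrage)

Around SGD → USD → MXN → EUR → SGD: 1 ÷ 1.3966 × 19.903 × 0.042834 × 1.6382 = 1.000005
Product ≈ 1 (deviation 0.000%, within rounding noise).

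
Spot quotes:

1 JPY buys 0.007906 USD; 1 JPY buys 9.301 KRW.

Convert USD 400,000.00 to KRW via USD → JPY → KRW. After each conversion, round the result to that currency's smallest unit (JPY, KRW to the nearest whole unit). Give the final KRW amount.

KRW 470,579,305

USD 400,000.00 ÷ 0.007906 = JPY 50,594,485
JPY 50,594,485 × 9.301 = KRW 470,579,305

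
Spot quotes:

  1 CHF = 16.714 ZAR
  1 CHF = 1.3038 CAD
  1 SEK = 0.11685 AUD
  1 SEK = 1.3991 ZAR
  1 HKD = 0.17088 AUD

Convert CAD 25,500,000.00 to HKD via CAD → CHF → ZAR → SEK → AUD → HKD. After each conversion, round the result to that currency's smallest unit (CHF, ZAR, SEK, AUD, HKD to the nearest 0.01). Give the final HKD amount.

HKD 159,771,137.17

CAD 25,500,000.00 ÷ 1.3038 = CHF 19,558,214.45
CHF 19,558,214.45 × 16.714 = ZAR 326,895,996.32
ZAR 326,895,996.32 ÷ 1.3991 = SEK 233,647,342.09
SEK 233,647,342.09 × 0.11685 = AUD 27,301,691.92
AUD 27,301,691.92 ÷ 0.17088 = HKD 159,771,137.17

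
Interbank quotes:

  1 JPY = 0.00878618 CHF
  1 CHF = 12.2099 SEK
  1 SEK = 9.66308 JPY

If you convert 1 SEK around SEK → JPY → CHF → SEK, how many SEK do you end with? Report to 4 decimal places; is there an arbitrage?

1.0366 (arbitrage exists)

Around SEK → JPY → CHF → SEK: 1 × 9.66308 × 0.00878618 × 12.2099 = 1.036640
Product > 1; profitable direction is SEK → JPY → CHF → SEK.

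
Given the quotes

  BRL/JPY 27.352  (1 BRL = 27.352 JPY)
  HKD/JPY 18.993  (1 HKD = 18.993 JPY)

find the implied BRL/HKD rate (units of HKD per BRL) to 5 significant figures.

BRL/HKD = 1.4401

1 BRL × 27.352 = 27.352 JPY
27.352 JPY ÷ 18.993 = 1.44011 HKD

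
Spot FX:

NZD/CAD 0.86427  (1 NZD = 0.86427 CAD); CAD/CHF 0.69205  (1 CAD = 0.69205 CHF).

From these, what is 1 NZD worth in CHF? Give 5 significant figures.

1 NZD × 0.86427 = 0.86427 CAD
0.86427 CAD × 0.69205 = 0.598118 CHF

NZD/CHF = 0.59812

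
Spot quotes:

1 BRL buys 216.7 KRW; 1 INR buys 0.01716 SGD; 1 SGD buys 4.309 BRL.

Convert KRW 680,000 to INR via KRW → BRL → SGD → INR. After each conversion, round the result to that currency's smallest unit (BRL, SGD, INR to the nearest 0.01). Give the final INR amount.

KRW 680,000 ÷ 216.7 = BRL 3,137.98
BRL 3,137.98 ÷ 4.309 = SGD 728.24
SGD 728.24 ÷ 0.01716 = INR 42,438.23

INR 42,438.23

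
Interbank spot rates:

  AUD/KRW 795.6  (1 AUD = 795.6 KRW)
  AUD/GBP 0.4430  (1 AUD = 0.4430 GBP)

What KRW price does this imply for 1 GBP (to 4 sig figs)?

GBP/KRW = 1796

1 GBP ÷ 0.4430 = 2.25734 AUD
2.25734 AUD × 795.6 = 1795.94 KRW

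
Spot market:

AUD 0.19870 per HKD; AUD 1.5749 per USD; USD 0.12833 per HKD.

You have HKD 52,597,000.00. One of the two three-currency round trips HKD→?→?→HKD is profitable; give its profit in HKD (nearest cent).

Profitable loop is HKD → USD → AUD → HKD:
HKD 52,597,000.00 × 0.12833 = USD 6,749,773.01
USD 6,749,773.01 × 1.5749 = AUD 10,630,217.51
AUD 10,630,217.51 ÷ 0.19870 = HKD 53,498,829.96
Profit = HKD 53,498,829.96 − HKD 52,597,000.00

Profit: HKD 901,829.96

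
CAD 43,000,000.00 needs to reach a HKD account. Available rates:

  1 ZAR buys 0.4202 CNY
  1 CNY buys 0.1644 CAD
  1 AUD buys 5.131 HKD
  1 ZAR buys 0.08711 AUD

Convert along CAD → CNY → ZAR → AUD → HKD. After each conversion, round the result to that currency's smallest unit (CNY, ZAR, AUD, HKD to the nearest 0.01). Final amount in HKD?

HKD 278,215,052.15

CAD 43,000,000.00 ÷ 0.1644 = CNY 261,557,177.62
CNY 261,557,177.62 ÷ 0.4202 = ZAR 622,458,775.87
ZAR 622,458,775.87 × 0.08711 = AUD 54,222,383.97
AUD 54,222,383.97 × 5.131 = HKD 278,215,052.15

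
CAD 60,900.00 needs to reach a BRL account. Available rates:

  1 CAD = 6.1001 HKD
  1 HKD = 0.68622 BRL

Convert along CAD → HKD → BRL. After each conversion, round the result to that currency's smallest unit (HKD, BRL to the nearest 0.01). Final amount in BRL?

CAD 60,900.00 × 6.1001 = HKD 371,496.09
HKD 371,496.09 × 0.68622 = BRL 254,928.05

BRL 254,928.05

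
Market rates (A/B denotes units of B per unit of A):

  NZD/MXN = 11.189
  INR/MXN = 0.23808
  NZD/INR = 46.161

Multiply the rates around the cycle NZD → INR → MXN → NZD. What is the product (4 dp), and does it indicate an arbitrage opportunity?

0.9822 (arbitrage exists)

Around NZD → INR → MXN → NZD: 1 × 46.161 × 0.23808 ÷ 11.189 = 0.982216
Product < 1; profitable direction is NZD → MXN → INR → NZD.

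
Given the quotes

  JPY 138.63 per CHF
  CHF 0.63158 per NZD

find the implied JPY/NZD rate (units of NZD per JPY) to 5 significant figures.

1 JPY ÷ 138.63 = 0.00721345 CHF
0.00721345 CHF ÷ 0.63158 = 0.0114213 NZD

JPY/NZD = 0.011421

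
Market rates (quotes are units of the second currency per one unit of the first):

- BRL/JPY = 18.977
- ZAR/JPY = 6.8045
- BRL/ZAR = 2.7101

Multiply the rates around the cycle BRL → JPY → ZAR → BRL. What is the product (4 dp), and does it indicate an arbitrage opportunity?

1.0291 (arbitrage exists)

Around BRL → JPY → ZAR → BRL: 1 × 18.977 ÷ 6.8045 ÷ 2.7101 = 1.029073
Product > 1; profitable direction is BRL → JPY → ZAR → BRL.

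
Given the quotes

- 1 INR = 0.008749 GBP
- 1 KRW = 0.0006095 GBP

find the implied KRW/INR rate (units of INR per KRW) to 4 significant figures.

KRW/INR = 0.06967

1 KRW × 0.0006095 = 0.0006095 GBP
0.0006095 GBP ÷ 0.008749 = 0.0696651 INR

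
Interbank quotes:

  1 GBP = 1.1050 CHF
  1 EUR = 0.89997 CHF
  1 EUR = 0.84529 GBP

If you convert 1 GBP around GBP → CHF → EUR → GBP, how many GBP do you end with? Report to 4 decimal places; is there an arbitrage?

1.0379 (arbitrage exists)

Around GBP → CHF → EUR → GBP: 1 × 1.1050 ÷ 0.89997 × 0.84529 = 1.037863
Product > 1; profitable direction is GBP → CHF → EUR → GBP.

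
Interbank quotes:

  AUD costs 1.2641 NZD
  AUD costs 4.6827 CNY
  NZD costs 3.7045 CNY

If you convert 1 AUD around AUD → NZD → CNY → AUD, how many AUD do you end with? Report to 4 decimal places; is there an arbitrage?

1.0000 (no arbitrage)

Around AUD → NZD → CNY → AUD: 1 × 1.2641 × 3.7045 ÷ 4.6827 = 1.000034
Product ≈ 1 (deviation 0.003%, within rounding noise).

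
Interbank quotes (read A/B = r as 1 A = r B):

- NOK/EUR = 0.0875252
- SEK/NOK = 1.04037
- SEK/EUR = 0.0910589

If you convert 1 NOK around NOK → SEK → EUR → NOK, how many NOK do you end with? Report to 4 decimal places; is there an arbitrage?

Around NOK → SEK → EUR → NOK: 1 ÷ 1.04037 × 0.0910589 ÷ 0.0875252 = 1.000003
Product ≈ 1 (deviation 0.000%, within rounding noise).

1.0000 (no arbitrage)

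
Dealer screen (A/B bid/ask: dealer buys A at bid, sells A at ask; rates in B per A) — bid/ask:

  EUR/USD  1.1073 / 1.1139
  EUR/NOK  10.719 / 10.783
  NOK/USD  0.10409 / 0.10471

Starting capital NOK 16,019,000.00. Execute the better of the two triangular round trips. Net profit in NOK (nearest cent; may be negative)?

Net profit: NOK 26,471.26

Best loop NOK → USD → EUR → NOK:
NOK 16,019,000.00 × 0.10409 (sell NOK at bid) = USD 1,667,417.71
USD 1,667,417.71 ÷ 1.1139 (buy EUR at ask) = EUR 1,496,918.67
EUR 1,496,918.67 × 10.719 (sell EUR at bid) = NOK 16,045,471.26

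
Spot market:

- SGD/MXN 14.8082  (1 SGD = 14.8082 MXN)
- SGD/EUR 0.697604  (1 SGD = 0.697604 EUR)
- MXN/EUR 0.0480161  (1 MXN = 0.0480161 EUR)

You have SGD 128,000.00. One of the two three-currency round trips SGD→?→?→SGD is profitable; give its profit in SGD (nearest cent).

Profitable loop is SGD → MXN → EUR → SGD:
SGD 128,000.00 × 14.8082 = MXN 1,895,449.60
MXN 1,895,449.60 × 0.0480161 = EUR 91,012.10
EUR 91,012.10 ÷ 0.697604 = SGD 130,463.84
Profit = SGD 130,463.84 − SGD 128,000.00

Profit: SGD 2,463.84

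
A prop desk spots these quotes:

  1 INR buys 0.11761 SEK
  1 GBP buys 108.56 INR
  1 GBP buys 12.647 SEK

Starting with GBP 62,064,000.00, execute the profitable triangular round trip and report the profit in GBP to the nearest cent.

Profit: GBP 592,528.40

Profitable loop is GBP → INR → SEK → GBP:
GBP 62,064,000.00 × 108.56 = INR 6,737,667,840.00
INR 6,737,667,840.00 × 0.11761 = SEK 792,417,114.66
SEK 792,417,114.66 ÷ 12.647 = GBP 62,656,528.40
Profit = GBP 62,656,528.40 − GBP 62,064,000.00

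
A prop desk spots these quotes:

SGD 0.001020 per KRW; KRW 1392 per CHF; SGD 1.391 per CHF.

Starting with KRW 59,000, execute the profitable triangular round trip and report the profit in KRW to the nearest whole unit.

Profit: KRW 1,223

Profitable loop is KRW → SGD → CHF → KRW:
KRW 59,000 × 0.001020 = SGD 60.18
SGD 60.18 ÷ 1.391 = CHF 43.26
CHF 43.26 × 1392 = KRW 60,223
Profit = KRW 60,223 − KRW 59,000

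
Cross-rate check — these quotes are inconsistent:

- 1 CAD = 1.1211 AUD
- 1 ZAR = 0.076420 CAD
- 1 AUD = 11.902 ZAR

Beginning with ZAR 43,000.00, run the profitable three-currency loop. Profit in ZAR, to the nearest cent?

Profitable loop is ZAR → CAD → AUD → ZAR:
ZAR 43,000.00 × 0.076420 = CAD 3,286.06
CAD 3,286.06 × 1.1211 = AUD 3,684.00
AUD 3,684.00 × 11.902 = ZAR 43,846.99
Profit = ZAR 43,846.99 − ZAR 43,000.00

Profit: ZAR 846.99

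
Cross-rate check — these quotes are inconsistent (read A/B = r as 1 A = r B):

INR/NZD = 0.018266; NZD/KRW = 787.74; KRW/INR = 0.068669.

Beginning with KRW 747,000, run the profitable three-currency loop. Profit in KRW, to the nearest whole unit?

Profitable loop is KRW → NZD → INR → KRW:
KRW 747,000 ÷ 787.74 = NZD 948.28
NZD 948.28 ÷ 0.018266 = INR 51,915.17
INR 51,915.17 ÷ 0.068669 = KRW 756,020
Profit = KRW 756,020 − KRW 747,000

Profit: KRW 9,020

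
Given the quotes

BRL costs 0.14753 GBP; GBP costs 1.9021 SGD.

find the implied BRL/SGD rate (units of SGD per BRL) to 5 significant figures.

BRL/SGD = 0.28062

1 BRL × 0.14753 = 0.14753 GBP
0.14753 GBP × 1.9021 = 0.280617 SGD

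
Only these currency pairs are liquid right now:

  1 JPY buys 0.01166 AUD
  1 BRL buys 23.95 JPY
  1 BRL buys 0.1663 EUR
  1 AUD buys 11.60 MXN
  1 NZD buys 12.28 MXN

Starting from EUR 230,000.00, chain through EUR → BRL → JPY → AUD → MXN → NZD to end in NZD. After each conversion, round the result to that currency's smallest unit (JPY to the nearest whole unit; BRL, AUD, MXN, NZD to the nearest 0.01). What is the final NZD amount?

NZD 364,837.33

EUR 230,000.00 ÷ 0.1663 = BRL 1,383,042.69
BRL 1,383,042.69 × 23.95 = JPY 33,123,872
JPY 33,123,872 × 0.01166 = AUD 386,224.35
AUD 386,224.35 × 11.60 = MXN 4,480,202.46
MXN 4,480,202.46 ÷ 12.28 = NZD 364,837.33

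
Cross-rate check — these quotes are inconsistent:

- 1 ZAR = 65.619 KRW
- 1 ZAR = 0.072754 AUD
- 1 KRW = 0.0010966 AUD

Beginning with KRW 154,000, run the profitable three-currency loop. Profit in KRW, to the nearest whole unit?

Profitable loop is KRW → ZAR → AUD → KRW:
KRW 154,000 ÷ 65.619 = ZAR 2,346.88
ZAR 2,346.88 × 0.072754 = AUD 170.74
AUD 170.74 ÷ 0.0010966 = KRW 155,704
Profit = KRW 155,704 − KRW 154,000

Profit: KRW 1,704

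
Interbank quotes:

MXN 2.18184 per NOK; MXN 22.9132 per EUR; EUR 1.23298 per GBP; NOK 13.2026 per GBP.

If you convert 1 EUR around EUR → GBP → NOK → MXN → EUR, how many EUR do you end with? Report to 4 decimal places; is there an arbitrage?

Around EUR → GBP → NOK → MXN → EUR: 1 ÷ 1.23298 × 13.2026 × 2.18184 ÷ 22.9132 = 1.019625
Product > 1; profitable direction is EUR → GBP → NOK → MXN → EUR.

1.0196 (arbitrage exists)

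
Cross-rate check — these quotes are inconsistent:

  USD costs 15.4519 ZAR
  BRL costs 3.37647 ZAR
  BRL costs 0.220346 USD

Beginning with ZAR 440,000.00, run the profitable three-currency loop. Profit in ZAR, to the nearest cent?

Profit: ZAR 3,687.14

Profitable loop is ZAR → BRL → USD → ZAR:
ZAR 440,000.00 ÷ 3.37647 = BRL 130,313.61
BRL 130,313.61 × 0.220346 = USD 28,714.08
USD 28,714.08 × 15.4519 = ZAR 443,687.14
Profit = ZAR 443,687.14 − ZAR 440,000.00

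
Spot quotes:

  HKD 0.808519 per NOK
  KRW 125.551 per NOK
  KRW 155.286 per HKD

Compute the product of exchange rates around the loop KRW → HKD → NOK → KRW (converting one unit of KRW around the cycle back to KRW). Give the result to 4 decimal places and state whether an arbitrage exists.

1.0000 (no arbitrage)

Around KRW → HKD → NOK → KRW: 1 ÷ 155.286 ÷ 0.808519 × 125.551 = 0.999995
Product ≈ 1 (deviation 0.001%, within rounding noise).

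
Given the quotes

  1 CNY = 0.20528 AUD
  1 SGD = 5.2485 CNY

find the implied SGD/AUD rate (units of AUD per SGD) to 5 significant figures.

SGD/AUD = 1.0774

1 SGD × 5.2485 = 5.2485 CNY
5.2485 CNY × 0.20528 = 1.07741 AUD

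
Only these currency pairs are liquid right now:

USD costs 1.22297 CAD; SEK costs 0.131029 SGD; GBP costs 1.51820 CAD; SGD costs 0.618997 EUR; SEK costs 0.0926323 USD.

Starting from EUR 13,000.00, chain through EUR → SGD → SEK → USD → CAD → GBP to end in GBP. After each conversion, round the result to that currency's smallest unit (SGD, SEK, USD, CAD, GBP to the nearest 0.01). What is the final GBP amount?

EUR 13,000.00 ÷ 0.618997 = SGD 21,001.72
SGD 21,001.72 ÷ 0.131029 = SEK 160,282.99
SEK 160,282.99 × 0.0926323 = USD 14,847.38
USD 14,847.38 × 1.22297 = CAD 18,157.90
CAD 18,157.90 ÷ 1.51820 = GBP 11,960.15

GBP 11,960.15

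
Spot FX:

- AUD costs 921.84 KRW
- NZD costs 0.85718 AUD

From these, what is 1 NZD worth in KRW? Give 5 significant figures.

1 NZD × 0.85718 = 0.85718 AUD
0.85718 AUD × 921.84 = 790.183 KRW

NZD/KRW = 790.18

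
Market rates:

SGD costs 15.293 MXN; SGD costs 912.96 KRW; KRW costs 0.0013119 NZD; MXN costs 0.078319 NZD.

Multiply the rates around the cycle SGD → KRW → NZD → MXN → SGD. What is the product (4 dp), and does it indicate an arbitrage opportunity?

1.0000 (no arbitrage)

Around SGD → KRW → NZD → MXN → SGD: 1 × 912.96 × 0.0013119 ÷ 0.078319 ÷ 15.293 = 0.999983
Product ≈ 1 (deviation 0.002%, within rounding noise).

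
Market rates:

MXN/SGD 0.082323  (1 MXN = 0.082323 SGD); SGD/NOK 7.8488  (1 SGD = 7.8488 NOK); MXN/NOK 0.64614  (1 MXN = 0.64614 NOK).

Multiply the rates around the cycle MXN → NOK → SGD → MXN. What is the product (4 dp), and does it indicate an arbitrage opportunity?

1.0000 (no arbitrage)

Around MXN → NOK → SGD → MXN: 1 × 0.64614 ÷ 7.8488 ÷ 0.082323 = 1.000005
Product ≈ 1 (deviation 0.001%, within rounding noise).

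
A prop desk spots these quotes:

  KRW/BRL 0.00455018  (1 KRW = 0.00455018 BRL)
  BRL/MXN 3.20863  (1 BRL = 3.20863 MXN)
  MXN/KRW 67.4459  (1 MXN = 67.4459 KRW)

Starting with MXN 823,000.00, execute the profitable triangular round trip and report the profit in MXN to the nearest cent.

Profit: MXN 12,787.87

Profitable loop is MXN → BRL → KRW → MXN:
MXN 823,000.00 ÷ 3.20863 = BRL 256,495.76
BRL 256,495.76 ÷ 0.00455018 = KRW 56,370,465
KRW 56,370,465 ÷ 67.4459 = MXN 835,787.87
Profit = MXN 835,787.87 − MXN 823,000.00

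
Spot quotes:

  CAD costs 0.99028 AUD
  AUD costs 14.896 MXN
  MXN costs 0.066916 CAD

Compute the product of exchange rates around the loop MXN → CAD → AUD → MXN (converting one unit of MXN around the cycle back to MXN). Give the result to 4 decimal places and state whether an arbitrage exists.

Around MXN → CAD → AUD → MXN: 1 × 0.066916 × 0.99028 × 14.896 = 0.987092
Product < 1; profitable direction is MXN → AUD → CAD → MXN.

0.9871 (arbitrage exists)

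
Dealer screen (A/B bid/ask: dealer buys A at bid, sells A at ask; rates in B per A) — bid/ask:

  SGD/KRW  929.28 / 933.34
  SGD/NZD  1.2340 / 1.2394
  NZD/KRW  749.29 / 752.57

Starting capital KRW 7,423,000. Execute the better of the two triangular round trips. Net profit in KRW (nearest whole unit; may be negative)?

Best loop KRW → NZD → SGD → KRW:
KRW 7,423,000 ÷ 752.57 (buy NZD at ask) = NZD 9,863.53
NZD 9,863.53 ÷ 1.2394 (buy SGD at ask) = SGD 7,958.31
SGD 7,958.31 × 929.28 (sell SGD at bid) = KRW 7,395,502

Net result: KRW -27,498 (no profitable arbitrage after spreads)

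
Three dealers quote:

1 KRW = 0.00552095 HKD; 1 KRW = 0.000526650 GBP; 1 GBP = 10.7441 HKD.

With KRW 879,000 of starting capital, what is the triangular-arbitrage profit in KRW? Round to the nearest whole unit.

Profit: KRW 21,881

Profitable loop is KRW → GBP → HKD → KRW:
KRW 879,000 × 0.000526650 = GBP 462.93
GBP 462.93 × 10.7441 = HKD 4,973.72
HKD 4,973.72 ÷ 0.00552095 = KRW 900,881
Profit = KRW 900,881 − KRW 879,000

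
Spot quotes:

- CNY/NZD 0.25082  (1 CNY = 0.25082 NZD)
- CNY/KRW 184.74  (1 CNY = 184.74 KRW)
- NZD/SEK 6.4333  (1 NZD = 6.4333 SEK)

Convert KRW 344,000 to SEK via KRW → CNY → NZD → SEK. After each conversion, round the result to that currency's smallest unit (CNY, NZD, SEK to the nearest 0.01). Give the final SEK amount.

SEK 3,004.67

KRW 344,000 ÷ 184.74 = CNY 1,862.08
CNY 1,862.08 × 0.25082 = NZD 467.05
NZD 467.05 × 6.4333 = SEK 3,004.67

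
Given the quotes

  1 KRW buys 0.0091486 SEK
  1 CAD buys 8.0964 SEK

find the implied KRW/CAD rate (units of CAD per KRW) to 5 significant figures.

1 KRW × 0.0091486 = 0.0091486 SEK
0.0091486 SEK ÷ 8.0964 = 0.00112996 CAD

KRW/CAD = 0.0011300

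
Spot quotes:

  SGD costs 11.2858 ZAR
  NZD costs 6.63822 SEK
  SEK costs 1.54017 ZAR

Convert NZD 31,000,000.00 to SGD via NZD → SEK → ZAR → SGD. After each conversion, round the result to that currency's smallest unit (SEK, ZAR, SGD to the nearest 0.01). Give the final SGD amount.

SGD 28,083,397.39

NZD 31,000,000.00 × 6.63822 = SEK 205,784,820.00
SEK 205,784,820.00 × 1.54017 = ZAR 316,943,606.22
ZAR 316,943,606.22 ÷ 11.2858 = SGD 28,083,397.39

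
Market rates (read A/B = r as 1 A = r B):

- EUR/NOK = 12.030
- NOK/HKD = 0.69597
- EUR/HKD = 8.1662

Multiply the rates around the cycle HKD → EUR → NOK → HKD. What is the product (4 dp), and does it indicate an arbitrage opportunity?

1.0253 (arbitrage exists)

Around HKD → EUR → NOK → HKD: 1 ÷ 8.1662 × 12.030 × 0.69597 = 1.025265
Product > 1; profitable direction is HKD → EUR → NOK → HKD.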